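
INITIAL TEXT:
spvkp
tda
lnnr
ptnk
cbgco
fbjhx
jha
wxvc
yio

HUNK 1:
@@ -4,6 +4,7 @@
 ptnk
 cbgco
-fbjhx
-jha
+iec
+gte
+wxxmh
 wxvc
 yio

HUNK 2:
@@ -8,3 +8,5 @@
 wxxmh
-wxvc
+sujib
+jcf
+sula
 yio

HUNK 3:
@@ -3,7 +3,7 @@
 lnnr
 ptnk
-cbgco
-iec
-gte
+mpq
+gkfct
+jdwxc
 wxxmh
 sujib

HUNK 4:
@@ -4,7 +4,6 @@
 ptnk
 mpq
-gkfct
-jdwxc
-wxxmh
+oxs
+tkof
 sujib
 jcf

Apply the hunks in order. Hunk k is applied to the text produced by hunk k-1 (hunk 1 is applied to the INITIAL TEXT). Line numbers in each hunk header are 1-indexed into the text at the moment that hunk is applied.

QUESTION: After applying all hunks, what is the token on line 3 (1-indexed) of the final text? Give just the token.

Answer: lnnr

Derivation:
Hunk 1: at line 4 remove [fbjhx,jha] add [iec,gte,wxxmh] -> 10 lines: spvkp tda lnnr ptnk cbgco iec gte wxxmh wxvc yio
Hunk 2: at line 8 remove [wxvc] add [sujib,jcf,sula] -> 12 lines: spvkp tda lnnr ptnk cbgco iec gte wxxmh sujib jcf sula yio
Hunk 3: at line 3 remove [cbgco,iec,gte] add [mpq,gkfct,jdwxc] -> 12 lines: spvkp tda lnnr ptnk mpq gkfct jdwxc wxxmh sujib jcf sula yio
Hunk 4: at line 4 remove [gkfct,jdwxc,wxxmh] add [oxs,tkof] -> 11 lines: spvkp tda lnnr ptnk mpq oxs tkof sujib jcf sula yio
Final line 3: lnnr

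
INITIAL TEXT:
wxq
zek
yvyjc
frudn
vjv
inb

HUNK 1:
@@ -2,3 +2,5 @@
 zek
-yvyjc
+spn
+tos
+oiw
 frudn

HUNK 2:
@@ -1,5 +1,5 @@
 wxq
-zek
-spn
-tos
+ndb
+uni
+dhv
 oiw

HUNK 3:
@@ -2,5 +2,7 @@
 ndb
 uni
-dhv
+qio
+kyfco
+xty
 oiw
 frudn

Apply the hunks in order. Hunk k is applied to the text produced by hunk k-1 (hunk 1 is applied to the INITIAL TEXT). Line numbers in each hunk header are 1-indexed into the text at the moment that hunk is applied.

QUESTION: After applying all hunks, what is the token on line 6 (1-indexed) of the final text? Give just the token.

Answer: xty

Derivation:
Hunk 1: at line 2 remove [yvyjc] add [spn,tos,oiw] -> 8 lines: wxq zek spn tos oiw frudn vjv inb
Hunk 2: at line 1 remove [zek,spn,tos] add [ndb,uni,dhv] -> 8 lines: wxq ndb uni dhv oiw frudn vjv inb
Hunk 3: at line 2 remove [dhv] add [qio,kyfco,xty] -> 10 lines: wxq ndb uni qio kyfco xty oiw frudn vjv inb
Final line 6: xty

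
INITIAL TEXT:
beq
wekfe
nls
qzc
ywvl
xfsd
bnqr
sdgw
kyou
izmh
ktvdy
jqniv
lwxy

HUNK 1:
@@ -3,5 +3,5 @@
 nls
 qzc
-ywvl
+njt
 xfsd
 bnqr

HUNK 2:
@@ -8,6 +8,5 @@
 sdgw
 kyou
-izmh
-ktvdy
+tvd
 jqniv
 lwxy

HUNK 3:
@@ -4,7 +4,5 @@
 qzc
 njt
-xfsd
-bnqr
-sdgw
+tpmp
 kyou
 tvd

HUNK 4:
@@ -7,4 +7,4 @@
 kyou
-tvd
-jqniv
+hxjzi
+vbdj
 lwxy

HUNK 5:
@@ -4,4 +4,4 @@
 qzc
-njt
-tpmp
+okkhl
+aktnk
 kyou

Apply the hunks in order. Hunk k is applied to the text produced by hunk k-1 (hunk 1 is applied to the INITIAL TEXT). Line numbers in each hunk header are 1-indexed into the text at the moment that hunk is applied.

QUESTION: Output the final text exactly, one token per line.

Answer: beq
wekfe
nls
qzc
okkhl
aktnk
kyou
hxjzi
vbdj
lwxy

Derivation:
Hunk 1: at line 3 remove [ywvl] add [njt] -> 13 lines: beq wekfe nls qzc njt xfsd bnqr sdgw kyou izmh ktvdy jqniv lwxy
Hunk 2: at line 8 remove [izmh,ktvdy] add [tvd] -> 12 lines: beq wekfe nls qzc njt xfsd bnqr sdgw kyou tvd jqniv lwxy
Hunk 3: at line 4 remove [xfsd,bnqr,sdgw] add [tpmp] -> 10 lines: beq wekfe nls qzc njt tpmp kyou tvd jqniv lwxy
Hunk 4: at line 7 remove [tvd,jqniv] add [hxjzi,vbdj] -> 10 lines: beq wekfe nls qzc njt tpmp kyou hxjzi vbdj lwxy
Hunk 5: at line 4 remove [njt,tpmp] add [okkhl,aktnk] -> 10 lines: beq wekfe nls qzc okkhl aktnk kyou hxjzi vbdj lwxy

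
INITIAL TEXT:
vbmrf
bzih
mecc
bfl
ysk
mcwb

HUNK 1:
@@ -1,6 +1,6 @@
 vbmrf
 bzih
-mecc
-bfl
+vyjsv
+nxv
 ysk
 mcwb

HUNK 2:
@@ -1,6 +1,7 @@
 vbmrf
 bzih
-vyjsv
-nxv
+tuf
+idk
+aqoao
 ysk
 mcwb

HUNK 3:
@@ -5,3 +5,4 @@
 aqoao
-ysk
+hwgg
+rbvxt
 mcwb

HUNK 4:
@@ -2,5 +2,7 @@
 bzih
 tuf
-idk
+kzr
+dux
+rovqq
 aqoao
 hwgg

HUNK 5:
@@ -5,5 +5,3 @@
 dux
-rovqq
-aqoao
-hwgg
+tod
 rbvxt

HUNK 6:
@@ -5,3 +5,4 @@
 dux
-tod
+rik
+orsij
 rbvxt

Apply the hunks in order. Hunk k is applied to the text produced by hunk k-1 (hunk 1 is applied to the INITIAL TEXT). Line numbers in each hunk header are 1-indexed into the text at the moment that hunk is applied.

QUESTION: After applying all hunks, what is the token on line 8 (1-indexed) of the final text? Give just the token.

Answer: rbvxt

Derivation:
Hunk 1: at line 1 remove [mecc,bfl] add [vyjsv,nxv] -> 6 lines: vbmrf bzih vyjsv nxv ysk mcwb
Hunk 2: at line 1 remove [vyjsv,nxv] add [tuf,idk,aqoao] -> 7 lines: vbmrf bzih tuf idk aqoao ysk mcwb
Hunk 3: at line 5 remove [ysk] add [hwgg,rbvxt] -> 8 lines: vbmrf bzih tuf idk aqoao hwgg rbvxt mcwb
Hunk 4: at line 2 remove [idk] add [kzr,dux,rovqq] -> 10 lines: vbmrf bzih tuf kzr dux rovqq aqoao hwgg rbvxt mcwb
Hunk 5: at line 5 remove [rovqq,aqoao,hwgg] add [tod] -> 8 lines: vbmrf bzih tuf kzr dux tod rbvxt mcwb
Hunk 6: at line 5 remove [tod] add [rik,orsij] -> 9 lines: vbmrf bzih tuf kzr dux rik orsij rbvxt mcwb
Final line 8: rbvxt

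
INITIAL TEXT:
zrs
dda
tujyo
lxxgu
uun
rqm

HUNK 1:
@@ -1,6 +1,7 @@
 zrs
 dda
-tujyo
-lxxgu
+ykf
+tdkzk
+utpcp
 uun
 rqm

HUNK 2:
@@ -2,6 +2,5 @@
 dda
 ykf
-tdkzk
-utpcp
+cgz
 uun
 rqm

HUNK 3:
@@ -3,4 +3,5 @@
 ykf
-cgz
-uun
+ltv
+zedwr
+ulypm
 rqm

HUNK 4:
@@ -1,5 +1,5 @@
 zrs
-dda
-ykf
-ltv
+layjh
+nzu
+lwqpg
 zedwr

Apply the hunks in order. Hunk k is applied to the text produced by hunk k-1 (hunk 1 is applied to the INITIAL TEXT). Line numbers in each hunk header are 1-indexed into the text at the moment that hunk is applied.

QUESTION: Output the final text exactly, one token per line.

Hunk 1: at line 1 remove [tujyo,lxxgu] add [ykf,tdkzk,utpcp] -> 7 lines: zrs dda ykf tdkzk utpcp uun rqm
Hunk 2: at line 2 remove [tdkzk,utpcp] add [cgz] -> 6 lines: zrs dda ykf cgz uun rqm
Hunk 3: at line 3 remove [cgz,uun] add [ltv,zedwr,ulypm] -> 7 lines: zrs dda ykf ltv zedwr ulypm rqm
Hunk 4: at line 1 remove [dda,ykf,ltv] add [layjh,nzu,lwqpg] -> 7 lines: zrs layjh nzu lwqpg zedwr ulypm rqm

Answer: zrs
layjh
nzu
lwqpg
zedwr
ulypm
rqm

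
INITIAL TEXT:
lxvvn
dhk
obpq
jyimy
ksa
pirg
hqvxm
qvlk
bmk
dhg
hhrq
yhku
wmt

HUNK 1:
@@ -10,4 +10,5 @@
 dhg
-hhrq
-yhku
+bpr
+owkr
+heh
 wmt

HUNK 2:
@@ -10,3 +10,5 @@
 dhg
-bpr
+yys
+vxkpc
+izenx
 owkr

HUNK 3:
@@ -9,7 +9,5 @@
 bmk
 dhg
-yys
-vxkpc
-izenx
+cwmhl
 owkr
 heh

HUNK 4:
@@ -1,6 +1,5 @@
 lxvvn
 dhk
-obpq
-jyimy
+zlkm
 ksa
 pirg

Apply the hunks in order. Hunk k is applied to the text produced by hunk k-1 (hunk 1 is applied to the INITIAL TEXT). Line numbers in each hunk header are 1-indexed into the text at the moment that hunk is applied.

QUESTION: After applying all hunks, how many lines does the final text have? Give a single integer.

Hunk 1: at line 10 remove [hhrq,yhku] add [bpr,owkr,heh] -> 14 lines: lxvvn dhk obpq jyimy ksa pirg hqvxm qvlk bmk dhg bpr owkr heh wmt
Hunk 2: at line 10 remove [bpr] add [yys,vxkpc,izenx] -> 16 lines: lxvvn dhk obpq jyimy ksa pirg hqvxm qvlk bmk dhg yys vxkpc izenx owkr heh wmt
Hunk 3: at line 9 remove [yys,vxkpc,izenx] add [cwmhl] -> 14 lines: lxvvn dhk obpq jyimy ksa pirg hqvxm qvlk bmk dhg cwmhl owkr heh wmt
Hunk 4: at line 1 remove [obpq,jyimy] add [zlkm] -> 13 lines: lxvvn dhk zlkm ksa pirg hqvxm qvlk bmk dhg cwmhl owkr heh wmt
Final line count: 13

Answer: 13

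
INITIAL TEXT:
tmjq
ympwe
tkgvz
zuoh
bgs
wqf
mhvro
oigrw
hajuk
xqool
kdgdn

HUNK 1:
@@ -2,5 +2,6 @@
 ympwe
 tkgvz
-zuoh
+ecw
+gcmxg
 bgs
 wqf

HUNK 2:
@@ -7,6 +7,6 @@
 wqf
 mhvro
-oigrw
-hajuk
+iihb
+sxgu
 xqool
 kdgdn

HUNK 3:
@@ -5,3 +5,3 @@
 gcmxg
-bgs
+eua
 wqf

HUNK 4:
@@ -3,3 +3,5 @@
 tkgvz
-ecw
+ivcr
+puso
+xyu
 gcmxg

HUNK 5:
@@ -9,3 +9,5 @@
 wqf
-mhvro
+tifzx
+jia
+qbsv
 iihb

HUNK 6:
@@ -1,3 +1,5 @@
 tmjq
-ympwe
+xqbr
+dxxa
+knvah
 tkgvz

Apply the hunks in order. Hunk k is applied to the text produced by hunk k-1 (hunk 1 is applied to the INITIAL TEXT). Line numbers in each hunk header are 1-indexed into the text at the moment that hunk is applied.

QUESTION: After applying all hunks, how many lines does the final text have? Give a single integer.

Hunk 1: at line 2 remove [zuoh] add [ecw,gcmxg] -> 12 lines: tmjq ympwe tkgvz ecw gcmxg bgs wqf mhvro oigrw hajuk xqool kdgdn
Hunk 2: at line 7 remove [oigrw,hajuk] add [iihb,sxgu] -> 12 lines: tmjq ympwe tkgvz ecw gcmxg bgs wqf mhvro iihb sxgu xqool kdgdn
Hunk 3: at line 5 remove [bgs] add [eua] -> 12 lines: tmjq ympwe tkgvz ecw gcmxg eua wqf mhvro iihb sxgu xqool kdgdn
Hunk 4: at line 3 remove [ecw] add [ivcr,puso,xyu] -> 14 lines: tmjq ympwe tkgvz ivcr puso xyu gcmxg eua wqf mhvro iihb sxgu xqool kdgdn
Hunk 5: at line 9 remove [mhvro] add [tifzx,jia,qbsv] -> 16 lines: tmjq ympwe tkgvz ivcr puso xyu gcmxg eua wqf tifzx jia qbsv iihb sxgu xqool kdgdn
Hunk 6: at line 1 remove [ympwe] add [xqbr,dxxa,knvah] -> 18 lines: tmjq xqbr dxxa knvah tkgvz ivcr puso xyu gcmxg eua wqf tifzx jia qbsv iihb sxgu xqool kdgdn
Final line count: 18

Answer: 18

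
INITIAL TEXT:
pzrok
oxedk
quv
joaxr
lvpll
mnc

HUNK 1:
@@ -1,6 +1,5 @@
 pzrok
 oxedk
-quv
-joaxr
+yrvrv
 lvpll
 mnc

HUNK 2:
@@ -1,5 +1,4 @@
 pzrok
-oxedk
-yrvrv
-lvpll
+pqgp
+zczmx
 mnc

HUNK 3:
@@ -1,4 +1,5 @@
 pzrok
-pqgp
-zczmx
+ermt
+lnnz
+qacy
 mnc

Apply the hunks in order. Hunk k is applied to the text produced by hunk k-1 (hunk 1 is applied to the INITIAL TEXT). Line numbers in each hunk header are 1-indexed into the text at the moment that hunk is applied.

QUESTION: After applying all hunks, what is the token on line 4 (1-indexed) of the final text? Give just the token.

Answer: qacy

Derivation:
Hunk 1: at line 1 remove [quv,joaxr] add [yrvrv] -> 5 lines: pzrok oxedk yrvrv lvpll mnc
Hunk 2: at line 1 remove [oxedk,yrvrv,lvpll] add [pqgp,zczmx] -> 4 lines: pzrok pqgp zczmx mnc
Hunk 3: at line 1 remove [pqgp,zczmx] add [ermt,lnnz,qacy] -> 5 lines: pzrok ermt lnnz qacy mnc
Final line 4: qacy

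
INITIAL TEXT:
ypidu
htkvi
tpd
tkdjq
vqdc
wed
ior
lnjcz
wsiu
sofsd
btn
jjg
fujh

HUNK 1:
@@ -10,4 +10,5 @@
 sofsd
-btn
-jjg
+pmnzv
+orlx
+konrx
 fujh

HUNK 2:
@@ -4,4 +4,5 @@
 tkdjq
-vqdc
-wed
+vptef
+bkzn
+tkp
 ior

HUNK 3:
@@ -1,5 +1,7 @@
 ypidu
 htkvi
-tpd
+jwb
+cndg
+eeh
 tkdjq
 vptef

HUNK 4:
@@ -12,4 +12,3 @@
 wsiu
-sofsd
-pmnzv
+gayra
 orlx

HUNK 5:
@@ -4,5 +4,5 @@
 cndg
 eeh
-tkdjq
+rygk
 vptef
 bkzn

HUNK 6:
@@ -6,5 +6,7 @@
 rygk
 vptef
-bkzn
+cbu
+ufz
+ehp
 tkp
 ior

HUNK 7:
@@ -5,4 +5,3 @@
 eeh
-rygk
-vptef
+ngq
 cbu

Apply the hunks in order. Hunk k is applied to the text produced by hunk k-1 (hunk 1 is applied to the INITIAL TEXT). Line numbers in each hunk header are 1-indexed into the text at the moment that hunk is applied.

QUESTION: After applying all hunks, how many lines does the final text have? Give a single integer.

Hunk 1: at line 10 remove [btn,jjg] add [pmnzv,orlx,konrx] -> 14 lines: ypidu htkvi tpd tkdjq vqdc wed ior lnjcz wsiu sofsd pmnzv orlx konrx fujh
Hunk 2: at line 4 remove [vqdc,wed] add [vptef,bkzn,tkp] -> 15 lines: ypidu htkvi tpd tkdjq vptef bkzn tkp ior lnjcz wsiu sofsd pmnzv orlx konrx fujh
Hunk 3: at line 1 remove [tpd] add [jwb,cndg,eeh] -> 17 lines: ypidu htkvi jwb cndg eeh tkdjq vptef bkzn tkp ior lnjcz wsiu sofsd pmnzv orlx konrx fujh
Hunk 4: at line 12 remove [sofsd,pmnzv] add [gayra] -> 16 lines: ypidu htkvi jwb cndg eeh tkdjq vptef bkzn tkp ior lnjcz wsiu gayra orlx konrx fujh
Hunk 5: at line 4 remove [tkdjq] add [rygk] -> 16 lines: ypidu htkvi jwb cndg eeh rygk vptef bkzn tkp ior lnjcz wsiu gayra orlx konrx fujh
Hunk 6: at line 6 remove [bkzn] add [cbu,ufz,ehp] -> 18 lines: ypidu htkvi jwb cndg eeh rygk vptef cbu ufz ehp tkp ior lnjcz wsiu gayra orlx konrx fujh
Hunk 7: at line 5 remove [rygk,vptef] add [ngq] -> 17 lines: ypidu htkvi jwb cndg eeh ngq cbu ufz ehp tkp ior lnjcz wsiu gayra orlx konrx fujh
Final line count: 17

Answer: 17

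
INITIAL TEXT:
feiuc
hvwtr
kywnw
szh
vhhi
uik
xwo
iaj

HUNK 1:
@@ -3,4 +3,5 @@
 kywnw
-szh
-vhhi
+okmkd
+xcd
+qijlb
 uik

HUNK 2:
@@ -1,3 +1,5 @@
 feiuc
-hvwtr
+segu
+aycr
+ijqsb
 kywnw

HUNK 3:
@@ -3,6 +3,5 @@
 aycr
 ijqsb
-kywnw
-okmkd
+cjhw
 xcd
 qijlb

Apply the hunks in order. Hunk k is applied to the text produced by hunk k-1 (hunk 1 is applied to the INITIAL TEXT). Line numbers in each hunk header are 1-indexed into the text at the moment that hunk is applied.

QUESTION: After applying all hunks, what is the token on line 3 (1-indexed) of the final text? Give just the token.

Answer: aycr

Derivation:
Hunk 1: at line 3 remove [szh,vhhi] add [okmkd,xcd,qijlb] -> 9 lines: feiuc hvwtr kywnw okmkd xcd qijlb uik xwo iaj
Hunk 2: at line 1 remove [hvwtr] add [segu,aycr,ijqsb] -> 11 lines: feiuc segu aycr ijqsb kywnw okmkd xcd qijlb uik xwo iaj
Hunk 3: at line 3 remove [kywnw,okmkd] add [cjhw] -> 10 lines: feiuc segu aycr ijqsb cjhw xcd qijlb uik xwo iaj
Final line 3: aycr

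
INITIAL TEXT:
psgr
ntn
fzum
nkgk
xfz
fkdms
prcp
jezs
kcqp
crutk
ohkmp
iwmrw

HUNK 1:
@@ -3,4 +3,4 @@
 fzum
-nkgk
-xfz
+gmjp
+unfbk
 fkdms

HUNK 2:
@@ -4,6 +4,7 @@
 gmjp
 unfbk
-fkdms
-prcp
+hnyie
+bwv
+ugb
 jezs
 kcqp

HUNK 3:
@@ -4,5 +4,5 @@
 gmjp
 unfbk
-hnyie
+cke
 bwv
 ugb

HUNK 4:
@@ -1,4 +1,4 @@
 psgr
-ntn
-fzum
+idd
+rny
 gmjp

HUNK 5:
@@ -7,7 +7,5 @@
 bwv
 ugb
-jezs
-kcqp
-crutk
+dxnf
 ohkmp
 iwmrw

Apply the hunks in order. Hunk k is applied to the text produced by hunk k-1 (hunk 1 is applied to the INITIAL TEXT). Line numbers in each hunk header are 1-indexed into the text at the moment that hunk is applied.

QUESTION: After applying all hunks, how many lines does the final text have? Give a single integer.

Answer: 11

Derivation:
Hunk 1: at line 3 remove [nkgk,xfz] add [gmjp,unfbk] -> 12 lines: psgr ntn fzum gmjp unfbk fkdms prcp jezs kcqp crutk ohkmp iwmrw
Hunk 2: at line 4 remove [fkdms,prcp] add [hnyie,bwv,ugb] -> 13 lines: psgr ntn fzum gmjp unfbk hnyie bwv ugb jezs kcqp crutk ohkmp iwmrw
Hunk 3: at line 4 remove [hnyie] add [cke] -> 13 lines: psgr ntn fzum gmjp unfbk cke bwv ugb jezs kcqp crutk ohkmp iwmrw
Hunk 4: at line 1 remove [ntn,fzum] add [idd,rny] -> 13 lines: psgr idd rny gmjp unfbk cke bwv ugb jezs kcqp crutk ohkmp iwmrw
Hunk 5: at line 7 remove [jezs,kcqp,crutk] add [dxnf] -> 11 lines: psgr idd rny gmjp unfbk cke bwv ugb dxnf ohkmp iwmrw
Final line count: 11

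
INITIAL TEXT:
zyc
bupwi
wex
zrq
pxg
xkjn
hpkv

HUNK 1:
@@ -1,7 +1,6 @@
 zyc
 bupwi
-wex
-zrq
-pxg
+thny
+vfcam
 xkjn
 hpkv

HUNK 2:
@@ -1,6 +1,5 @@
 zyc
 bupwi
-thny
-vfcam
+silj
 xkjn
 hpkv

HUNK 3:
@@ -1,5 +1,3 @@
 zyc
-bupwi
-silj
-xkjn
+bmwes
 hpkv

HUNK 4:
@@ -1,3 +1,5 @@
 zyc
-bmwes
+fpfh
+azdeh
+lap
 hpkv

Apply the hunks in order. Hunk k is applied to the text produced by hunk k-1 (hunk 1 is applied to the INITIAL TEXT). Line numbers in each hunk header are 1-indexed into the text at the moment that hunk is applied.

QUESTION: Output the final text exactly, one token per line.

Answer: zyc
fpfh
azdeh
lap
hpkv

Derivation:
Hunk 1: at line 1 remove [wex,zrq,pxg] add [thny,vfcam] -> 6 lines: zyc bupwi thny vfcam xkjn hpkv
Hunk 2: at line 1 remove [thny,vfcam] add [silj] -> 5 lines: zyc bupwi silj xkjn hpkv
Hunk 3: at line 1 remove [bupwi,silj,xkjn] add [bmwes] -> 3 lines: zyc bmwes hpkv
Hunk 4: at line 1 remove [bmwes] add [fpfh,azdeh,lap] -> 5 lines: zyc fpfh azdeh lap hpkv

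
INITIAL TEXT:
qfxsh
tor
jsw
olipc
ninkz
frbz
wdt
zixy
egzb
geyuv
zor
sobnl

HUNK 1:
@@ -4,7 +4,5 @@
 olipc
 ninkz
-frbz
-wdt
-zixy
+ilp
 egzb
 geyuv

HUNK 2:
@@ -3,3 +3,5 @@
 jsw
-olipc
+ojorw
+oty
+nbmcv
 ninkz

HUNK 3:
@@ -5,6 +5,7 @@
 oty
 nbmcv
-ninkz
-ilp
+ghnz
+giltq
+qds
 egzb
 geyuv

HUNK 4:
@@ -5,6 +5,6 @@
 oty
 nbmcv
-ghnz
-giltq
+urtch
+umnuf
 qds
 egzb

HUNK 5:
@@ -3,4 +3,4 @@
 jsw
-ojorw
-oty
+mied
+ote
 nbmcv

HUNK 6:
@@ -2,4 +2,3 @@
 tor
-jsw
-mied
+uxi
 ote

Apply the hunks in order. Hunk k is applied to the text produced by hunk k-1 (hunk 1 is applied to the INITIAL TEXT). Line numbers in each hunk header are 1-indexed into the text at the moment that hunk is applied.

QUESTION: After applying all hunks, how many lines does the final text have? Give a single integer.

Hunk 1: at line 4 remove [frbz,wdt,zixy] add [ilp] -> 10 lines: qfxsh tor jsw olipc ninkz ilp egzb geyuv zor sobnl
Hunk 2: at line 3 remove [olipc] add [ojorw,oty,nbmcv] -> 12 lines: qfxsh tor jsw ojorw oty nbmcv ninkz ilp egzb geyuv zor sobnl
Hunk 3: at line 5 remove [ninkz,ilp] add [ghnz,giltq,qds] -> 13 lines: qfxsh tor jsw ojorw oty nbmcv ghnz giltq qds egzb geyuv zor sobnl
Hunk 4: at line 5 remove [ghnz,giltq] add [urtch,umnuf] -> 13 lines: qfxsh tor jsw ojorw oty nbmcv urtch umnuf qds egzb geyuv zor sobnl
Hunk 5: at line 3 remove [ojorw,oty] add [mied,ote] -> 13 lines: qfxsh tor jsw mied ote nbmcv urtch umnuf qds egzb geyuv zor sobnl
Hunk 6: at line 2 remove [jsw,mied] add [uxi] -> 12 lines: qfxsh tor uxi ote nbmcv urtch umnuf qds egzb geyuv zor sobnl
Final line count: 12

Answer: 12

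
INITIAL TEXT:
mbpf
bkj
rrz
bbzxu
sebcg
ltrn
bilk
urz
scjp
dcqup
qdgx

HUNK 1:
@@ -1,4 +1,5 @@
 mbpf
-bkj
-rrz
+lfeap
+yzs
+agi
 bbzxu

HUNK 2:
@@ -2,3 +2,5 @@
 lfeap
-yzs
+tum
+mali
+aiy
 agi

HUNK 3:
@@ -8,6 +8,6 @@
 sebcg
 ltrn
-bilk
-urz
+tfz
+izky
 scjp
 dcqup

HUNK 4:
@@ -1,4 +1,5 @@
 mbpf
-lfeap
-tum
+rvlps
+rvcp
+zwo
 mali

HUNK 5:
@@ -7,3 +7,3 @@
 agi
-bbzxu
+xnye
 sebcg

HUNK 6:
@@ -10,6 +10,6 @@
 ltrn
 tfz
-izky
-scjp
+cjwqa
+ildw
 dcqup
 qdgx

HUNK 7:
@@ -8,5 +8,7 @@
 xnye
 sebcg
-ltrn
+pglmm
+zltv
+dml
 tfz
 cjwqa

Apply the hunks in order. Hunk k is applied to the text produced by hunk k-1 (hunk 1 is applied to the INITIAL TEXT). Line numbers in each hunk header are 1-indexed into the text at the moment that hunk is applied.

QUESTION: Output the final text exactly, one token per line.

Answer: mbpf
rvlps
rvcp
zwo
mali
aiy
agi
xnye
sebcg
pglmm
zltv
dml
tfz
cjwqa
ildw
dcqup
qdgx

Derivation:
Hunk 1: at line 1 remove [bkj,rrz] add [lfeap,yzs,agi] -> 12 lines: mbpf lfeap yzs agi bbzxu sebcg ltrn bilk urz scjp dcqup qdgx
Hunk 2: at line 2 remove [yzs] add [tum,mali,aiy] -> 14 lines: mbpf lfeap tum mali aiy agi bbzxu sebcg ltrn bilk urz scjp dcqup qdgx
Hunk 3: at line 8 remove [bilk,urz] add [tfz,izky] -> 14 lines: mbpf lfeap tum mali aiy agi bbzxu sebcg ltrn tfz izky scjp dcqup qdgx
Hunk 4: at line 1 remove [lfeap,tum] add [rvlps,rvcp,zwo] -> 15 lines: mbpf rvlps rvcp zwo mali aiy agi bbzxu sebcg ltrn tfz izky scjp dcqup qdgx
Hunk 5: at line 7 remove [bbzxu] add [xnye] -> 15 lines: mbpf rvlps rvcp zwo mali aiy agi xnye sebcg ltrn tfz izky scjp dcqup qdgx
Hunk 6: at line 10 remove [izky,scjp] add [cjwqa,ildw] -> 15 lines: mbpf rvlps rvcp zwo mali aiy agi xnye sebcg ltrn tfz cjwqa ildw dcqup qdgx
Hunk 7: at line 8 remove [ltrn] add [pglmm,zltv,dml] -> 17 lines: mbpf rvlps rvcp zwo mali aiy agi xnye sebcg pglmm zltv dml tfz cjwqa ildw dcqup qdgx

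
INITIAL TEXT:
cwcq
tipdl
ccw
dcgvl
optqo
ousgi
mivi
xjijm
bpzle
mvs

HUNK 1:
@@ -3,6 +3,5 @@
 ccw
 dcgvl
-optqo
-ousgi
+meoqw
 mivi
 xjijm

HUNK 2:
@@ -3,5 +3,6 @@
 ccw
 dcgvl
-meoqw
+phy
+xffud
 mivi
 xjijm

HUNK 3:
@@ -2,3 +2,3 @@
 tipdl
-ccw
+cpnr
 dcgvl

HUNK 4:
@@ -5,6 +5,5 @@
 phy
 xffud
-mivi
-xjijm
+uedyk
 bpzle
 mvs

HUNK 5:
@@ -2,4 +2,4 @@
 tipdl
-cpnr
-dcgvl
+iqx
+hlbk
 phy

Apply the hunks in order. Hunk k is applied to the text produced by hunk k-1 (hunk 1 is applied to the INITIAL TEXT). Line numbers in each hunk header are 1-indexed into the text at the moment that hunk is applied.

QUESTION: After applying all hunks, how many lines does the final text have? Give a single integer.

Answer: 9

Derivation:
Hunk 1: at line 3 remove [optqo,ousgi] add [meoqw] -> 9 lines: cwcq tipdl ccw dcgvl meoqw mivi xjijm bpzle mvs
Hunk 2: at line 3 remove [meoqw] add [phy,xffud] -> 10 lines: cwcq tipdl ccw dcgvl phy xffud mivi xjijm bpzle mvs
Hunk 3: at line 2 remove [ccw] add [cpnr] -> 10 lines: cwcq tipdl cpnr dcgvl phy xffud mivi xjijm bpzle mvs
Hunk 4: at line 5 remove [mivi,xjijm] add [uedyk] -> 9 lines: cwcq tipdl cpnr dcgvl phy xffud uedyk bpzle mvs
Hunk 5: at line 2 remove [cpnr,dcgvl] add [iqx,hlbk] -> 9 lines: cwcq tipdl iqx hlbk phy xffud uedyk bpzle mvs
Final line count: 9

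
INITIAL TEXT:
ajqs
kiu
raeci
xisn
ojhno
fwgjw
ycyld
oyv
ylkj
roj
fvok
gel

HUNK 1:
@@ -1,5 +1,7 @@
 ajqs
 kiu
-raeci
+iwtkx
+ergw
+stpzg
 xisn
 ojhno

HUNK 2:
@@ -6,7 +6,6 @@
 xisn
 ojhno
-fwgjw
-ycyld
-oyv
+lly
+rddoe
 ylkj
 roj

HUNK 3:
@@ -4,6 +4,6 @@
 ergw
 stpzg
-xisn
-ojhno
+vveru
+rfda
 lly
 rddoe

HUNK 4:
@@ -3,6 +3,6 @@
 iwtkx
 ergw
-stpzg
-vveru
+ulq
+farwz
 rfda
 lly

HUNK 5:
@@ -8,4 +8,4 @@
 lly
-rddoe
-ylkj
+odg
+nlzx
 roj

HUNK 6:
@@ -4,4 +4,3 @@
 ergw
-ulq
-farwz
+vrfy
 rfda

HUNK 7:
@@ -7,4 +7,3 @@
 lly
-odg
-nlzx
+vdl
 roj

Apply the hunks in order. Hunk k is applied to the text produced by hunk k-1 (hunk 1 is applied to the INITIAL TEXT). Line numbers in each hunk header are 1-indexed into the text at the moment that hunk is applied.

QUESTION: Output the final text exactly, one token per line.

Answer: ajqs
kiu
iwtkx
ergw
vrfy
rfda
lly
vdl
roj
fvok
gel

Derivation:
Hunk 1: at line 1 remove [raeci] add [iwtkx,ergw,stpzg] -> 14 lines: ajqs kiu iwtkx ergw stpzg xisn ojhno fwgjw ycyld oyv ylkj roj fvok gel
Hunk 2: at line 6 remove [fwgjw,ycyld,oyv] add [lly,rddoe] -> 13 lines: ajqs kiu iwtkx ergw stpzg xisn ojhno lly rddoe ylkj roj fvok gel
Hunk 3: at line 4 remove [xisn,ojhno] add [vveru,rfda] -> 13 lines: ajqs kiu iwtkx ergw stpzg vveru rfda lly rddoe ylkj roj fvok gel
Hunk 4: at line 3 remove [stpzg,vveru] add [ulq,farwz] -> 13 lines: ajqs kiu iwtkx ergw ulq farwz rfda lly rddoe ylkj roj fvok gel
Hunk 5: at line 8 remove [rddoe,ylkj] add [odg,nlzx] -> 13 lines: ajqs kiu iwtkx ergw ulq farwz rfda lly odg nlzx roj fvok gel
Hunk 6: at line 4 remove [ulq,farwz] add [vrfy] -> 12 lines: ajqs kiu iwtkx ergw vrfy rfda lly odg nlzx roj fvok gel
Hunk 7: at line 7 remove [odg,nlzx] add [vdl] -> 11 lines: ajqs kiu iwtkx ergw vrfy rfda lly vdl roj fvok gel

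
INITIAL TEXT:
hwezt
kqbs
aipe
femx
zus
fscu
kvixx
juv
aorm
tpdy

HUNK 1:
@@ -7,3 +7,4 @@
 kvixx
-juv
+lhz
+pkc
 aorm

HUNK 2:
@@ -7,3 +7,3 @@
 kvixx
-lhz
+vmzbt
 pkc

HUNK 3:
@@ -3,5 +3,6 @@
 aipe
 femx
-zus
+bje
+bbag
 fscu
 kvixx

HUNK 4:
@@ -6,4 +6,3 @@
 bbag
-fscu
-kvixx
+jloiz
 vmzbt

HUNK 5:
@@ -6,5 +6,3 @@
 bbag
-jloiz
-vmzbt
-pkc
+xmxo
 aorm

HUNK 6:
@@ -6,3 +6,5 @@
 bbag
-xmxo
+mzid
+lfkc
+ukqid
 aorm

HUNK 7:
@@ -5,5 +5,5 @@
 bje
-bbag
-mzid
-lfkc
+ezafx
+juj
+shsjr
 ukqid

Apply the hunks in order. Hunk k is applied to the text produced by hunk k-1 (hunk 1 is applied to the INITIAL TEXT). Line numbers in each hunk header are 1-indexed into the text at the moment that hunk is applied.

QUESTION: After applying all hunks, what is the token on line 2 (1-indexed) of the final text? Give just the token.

Hunk 1: at line 7 remove [juv] add [lhz,pkc] -> 11 lines: hwezt kqbs aipe femx zus fscu kvixx lhz pkc aorm tpdy
Hunk 2: at line 7 remove [lhz] add [vmzbt] -> 11 lines: hwezt kqbs aipe femx zus fscu kvixx vmzbt pkc aorm tpdy
Hunk 3: at line 3 remove [zus] add [bje,bbag] -> 12 lines: hwezt kqbs aipe femx bje bbag fscu kvixx vmzbt pkc aorm tpdy
Hunk 4: at line 6 remove [fscu,kvixx] add [jloiz] -> 11 lines: hwezt kqbs aipe femx bje bbag jloiz vmzbt pkc aorm tpdy
Hunk 5: at line 6 remove [jloiz,vmzbt,pkc] add [xmxo] -> 9 lines: hwezt kqbs aipe femx bje bbag xmxo aorm tpdy
Hunk 6: at line 6 remove [xmxo] add [mzid,lfkc,ukqid] -> 11 lines: hwezt kqbs aipe femx bje bbag mzid lfkc ukqid aorm tpdy
Hunk 7: at line 5 remove [bbag,mzid,lfkc] add [ezafx,juj,shsjr] -> 11 lines: hwezt kqbs aipe femx bje ezafx juj shsjr ukqid aorm tpdy
Final line 2: kqbs

Answer: kqbs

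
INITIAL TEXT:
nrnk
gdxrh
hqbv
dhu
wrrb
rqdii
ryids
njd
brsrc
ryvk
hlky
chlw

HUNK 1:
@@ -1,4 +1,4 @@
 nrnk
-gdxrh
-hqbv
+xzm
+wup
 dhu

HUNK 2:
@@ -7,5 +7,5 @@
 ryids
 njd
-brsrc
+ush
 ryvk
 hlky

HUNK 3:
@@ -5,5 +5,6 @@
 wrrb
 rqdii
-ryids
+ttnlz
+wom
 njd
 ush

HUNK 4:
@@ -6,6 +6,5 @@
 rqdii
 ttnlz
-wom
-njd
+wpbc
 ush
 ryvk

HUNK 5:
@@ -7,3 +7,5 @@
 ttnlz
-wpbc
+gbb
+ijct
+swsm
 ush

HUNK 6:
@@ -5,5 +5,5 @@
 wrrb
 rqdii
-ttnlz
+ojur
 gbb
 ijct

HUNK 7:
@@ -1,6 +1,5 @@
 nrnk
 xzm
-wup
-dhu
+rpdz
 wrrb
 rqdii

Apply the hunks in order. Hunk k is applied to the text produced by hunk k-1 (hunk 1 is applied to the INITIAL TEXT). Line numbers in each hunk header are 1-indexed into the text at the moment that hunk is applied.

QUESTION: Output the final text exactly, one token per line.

Answer: nrnk
xzm
rpdz
wrrb
rqdii
ojur
gbb
ijct
swsm
ush
ryvk
hlky
chlw

Derivation:
Hunk 1: at line 1 remove [gdxrh,hqbv] add [xzm,wup] -> 12 lines: nrnk xzm wup dhu wrrb rqdii ryids njd brsrc ryvk hlky chlw
Hunk 2: at line 7 remove [brsrc] add [ush] -> 12 lines: nrnk xzm wup dhu wrrb rqdii ryids njd ush ryvk hlky chlw
Hunk 3: at line 5 remove [ryids] add [ttnlz,wom] -> 13 lines: nrnk xzm wup dhu wrrb rqdii ttnlz wom njd ush ryvk hlky chlw
Hunk 4: at line 6 remove [wom,njd] add [wpbc] -> 12 lines: nrnk xzm wup dhu wrrb rqdii ttnlz wpbc ush ryvk hlky chlw
Hunk 5: at line 7 remove [wpbc] add [gbb,ijct,swsm] -> 14 lines: nrnk xzm wup dhu wrrb rqdii ttnlz gbb ijct swsm ush ryvk hlky chlw
Hunk 6: at line 5 remove [ttnlz] add [ojur] -> 14 lines: nrnk xzm wup dhu wrrb rqdii ojur gbb ijct swsm ush ryvk hlky chlw
Hunk 7: at line 1 remove [wup,dhu] add [rpdz] -> 13 lines: nrnk xzm rpdz wrrb rqdii ojur gbb ijct swsm ush ryvk hlky chlw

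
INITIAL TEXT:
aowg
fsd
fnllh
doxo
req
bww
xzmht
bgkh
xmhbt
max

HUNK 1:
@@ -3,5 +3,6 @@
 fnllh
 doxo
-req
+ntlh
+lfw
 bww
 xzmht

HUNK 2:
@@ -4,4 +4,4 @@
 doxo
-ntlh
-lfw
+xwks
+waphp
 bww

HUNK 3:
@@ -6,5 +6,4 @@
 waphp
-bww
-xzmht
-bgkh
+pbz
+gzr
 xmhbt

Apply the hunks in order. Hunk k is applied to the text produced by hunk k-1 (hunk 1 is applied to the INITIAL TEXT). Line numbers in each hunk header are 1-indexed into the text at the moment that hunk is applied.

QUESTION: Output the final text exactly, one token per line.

Hunk 1: at line 3 remove [req] add [ntlh,lfw] -> 11 lines: aowg fsd fnllh doxo ntlh lfw bww xzmht bgkh xmhbt max
Hunk 2: at line 4 remove [ntlh,lfw] add [xwks,waphp] -> 11 lines: aowg fsd fnllh doxo xwks waphp bww xzmht bgkh xmhbt max
Hunk 3: at line 6 remove [bww,xzmht,bgkh] add [pbz,gzr] -> 10 lines: aowg fsd fnllh doxo xwks waphp pbz gzr xmhbt max

Answer: aowg
fsd
fnllh
doxo
xwks
waphp
pbz
gzr
xmhbt
max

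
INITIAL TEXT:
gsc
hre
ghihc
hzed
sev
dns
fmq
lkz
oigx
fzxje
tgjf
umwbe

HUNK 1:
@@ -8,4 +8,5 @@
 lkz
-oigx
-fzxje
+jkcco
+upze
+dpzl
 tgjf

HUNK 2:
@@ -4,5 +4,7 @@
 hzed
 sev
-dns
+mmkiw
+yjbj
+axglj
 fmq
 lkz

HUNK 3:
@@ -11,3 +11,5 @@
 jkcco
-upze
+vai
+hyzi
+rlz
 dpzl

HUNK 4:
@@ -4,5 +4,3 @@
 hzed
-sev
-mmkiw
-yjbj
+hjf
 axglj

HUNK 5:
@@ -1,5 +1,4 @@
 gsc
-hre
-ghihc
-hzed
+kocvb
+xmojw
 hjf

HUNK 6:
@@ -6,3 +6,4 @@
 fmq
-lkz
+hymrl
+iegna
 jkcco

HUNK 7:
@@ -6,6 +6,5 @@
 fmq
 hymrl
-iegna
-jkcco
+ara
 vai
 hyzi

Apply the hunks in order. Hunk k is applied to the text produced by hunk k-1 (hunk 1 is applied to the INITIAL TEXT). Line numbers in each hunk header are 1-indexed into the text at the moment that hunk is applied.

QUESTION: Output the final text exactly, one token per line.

Answer: gsc
kocvb
xmojw
hjf
axglj
fmq
hymrl
ara
vai
hyzi
rlz
dpzl
tgjf
umwbe

Derivation:
Hunk 1: at line 8 remove [oigx,fzxje] add [jkcco,upze,dpzl] -> 13 lines: gsc hre ghihc hzed sev dns fmq lkz jkcco upze dpzl tgjf umwbe
Hunk 2: at line 4 remove [dns] add [mmkiw,yjbj,axglj] -> 15 lines: gsc hre ghihc hzed sev mmkiw yjbj axglj fmq lkz jkcco upze dpzl tgjf umwbe
Hunk 3: at line 11 remove [upze] add [vai,hyzi,rlz] -> 17 lines: gsc hre ghihc hzed sev mmkiw yjbj axglj fmq lkz jkcco vai hyzi rlz dpzl tgjf umwbe
Hunk 4: at line 4 remove [sev,mmkiw,yjbj] add [hjf] -> 15 lines: gsc hre ghihc hzed hjf axglj fmq lkz jkcco vai hyzi rlz dpzl tgjf umwbe
Hunk 5: at line 1 remove [hre,ghihc,hzed] add [kocvb,xmojw] -> 14 lines: gsc kocvb xmojw hjf axglj fmq lkz jkcco vai hyzi rlz dpzl tgjf umwbe
Hunk 6: at line 6 remove [lkz] add [hymrl,iegna] -> 15 lines: gsc kocvb xmojw hjf axglj fmq hymrl iegna jkcco vai hyzi rlz dpzl tgjf umwbe
Hunk 7: at line 6 remove [iegna,jkcco] add [ara] -> 14 lines: gsc kocvb xmojw hjf axglj fmq hymrl ara vai hyzi rlz dpzl tgjf umwbe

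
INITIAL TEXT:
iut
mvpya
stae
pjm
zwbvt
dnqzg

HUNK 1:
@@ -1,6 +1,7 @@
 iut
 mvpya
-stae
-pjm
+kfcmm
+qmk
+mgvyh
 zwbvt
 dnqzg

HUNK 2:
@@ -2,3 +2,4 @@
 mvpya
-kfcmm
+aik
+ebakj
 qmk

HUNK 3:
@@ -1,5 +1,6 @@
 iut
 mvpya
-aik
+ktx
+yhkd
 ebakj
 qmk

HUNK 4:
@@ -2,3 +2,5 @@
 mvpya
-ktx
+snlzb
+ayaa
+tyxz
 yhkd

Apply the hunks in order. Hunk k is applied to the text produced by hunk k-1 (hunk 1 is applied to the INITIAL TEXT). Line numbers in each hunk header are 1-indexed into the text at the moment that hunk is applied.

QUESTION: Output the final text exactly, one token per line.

Hunk 1: at line 1 remove [stae,pjm] add [kfcmm,qmk,mgvyh] -> 7 lines: iut mvpya kfcmm qmk mgvyh zwbvt dnqzg
Hunk 2: at line 2 remove [kfcmm] add [aik,ebakj] -> 8 lines: iut mvpya aik ebakj qmk mgvyh zwbvt dnqzg
Hunk 3: at line 1 remove [aik] add [ktx,yhkd] -> 9 lines: iut mvpya ktx yhkd ebakj qmk mgvyh zwbvt dnqzg
Hunk 4: at line 2 remove [ktx] add [snlzb,ayaa,tyxz] -> 11 lines: iut mvpya snlzb ayaa tyxz yhkd ebakj qmk mgvyh zwbvt dnqzg

Answer: iut
mvpya
snlzb
ayaa
tyxz
yhkd
ebakj
qmk
mgvyh
zwbvt
dnqzg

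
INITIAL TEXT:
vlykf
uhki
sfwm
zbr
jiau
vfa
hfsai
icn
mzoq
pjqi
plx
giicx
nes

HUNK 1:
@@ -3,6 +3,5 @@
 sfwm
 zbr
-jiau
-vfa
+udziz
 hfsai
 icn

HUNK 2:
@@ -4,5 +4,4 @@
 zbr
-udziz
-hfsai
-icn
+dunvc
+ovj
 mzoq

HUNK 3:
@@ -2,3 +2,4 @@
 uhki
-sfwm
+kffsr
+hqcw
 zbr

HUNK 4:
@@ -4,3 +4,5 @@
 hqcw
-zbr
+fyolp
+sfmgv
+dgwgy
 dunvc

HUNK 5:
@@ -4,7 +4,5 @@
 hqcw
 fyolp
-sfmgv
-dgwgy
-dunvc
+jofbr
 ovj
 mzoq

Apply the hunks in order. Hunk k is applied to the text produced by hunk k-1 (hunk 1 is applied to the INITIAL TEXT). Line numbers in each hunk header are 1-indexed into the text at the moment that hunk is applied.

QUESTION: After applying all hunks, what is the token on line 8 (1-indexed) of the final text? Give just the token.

Hunk 1: at line 3 remove [jiau,vfa] add [udziz] -> 12 lines: vlykf uhki sfwm zbr udziz hfsai icn mzoq pjqi plx giicx nes
Hunk 2: at line 4 remove [udziz,hfsai,icn] add [dunvc,ovj] -> 11 lines: vlykf uhki sfwm zbr dunvc ovj mzoq pjqi plx giicx nes
Hunk 3: at line 2 remove [sfwm] add [kffsr,hqcw] -> 12 lines: vlykf uhki kffsr hqcw zbr dunvc ovj mzoq pjqi plx giicx nes
Hunk 4: at line 4 remove [zbr] add [fyolp,sfmgv,dgwgy] -> 14 lines: vlykf uhki kffsr hqcw fyolp sfmgv dgwgy dunvc ovj mzoq pjqi plx giicx nes
Hunk 5: at line 4 remove [sfmgv,dgwgy,dunvc] add [jofbr] -> 12 lines: vlykf uhki kffsr hqcw fyolp jofbr ovj mzoq pjqi plx giicx nes
Final line 8: mzoq

Answer: mzoq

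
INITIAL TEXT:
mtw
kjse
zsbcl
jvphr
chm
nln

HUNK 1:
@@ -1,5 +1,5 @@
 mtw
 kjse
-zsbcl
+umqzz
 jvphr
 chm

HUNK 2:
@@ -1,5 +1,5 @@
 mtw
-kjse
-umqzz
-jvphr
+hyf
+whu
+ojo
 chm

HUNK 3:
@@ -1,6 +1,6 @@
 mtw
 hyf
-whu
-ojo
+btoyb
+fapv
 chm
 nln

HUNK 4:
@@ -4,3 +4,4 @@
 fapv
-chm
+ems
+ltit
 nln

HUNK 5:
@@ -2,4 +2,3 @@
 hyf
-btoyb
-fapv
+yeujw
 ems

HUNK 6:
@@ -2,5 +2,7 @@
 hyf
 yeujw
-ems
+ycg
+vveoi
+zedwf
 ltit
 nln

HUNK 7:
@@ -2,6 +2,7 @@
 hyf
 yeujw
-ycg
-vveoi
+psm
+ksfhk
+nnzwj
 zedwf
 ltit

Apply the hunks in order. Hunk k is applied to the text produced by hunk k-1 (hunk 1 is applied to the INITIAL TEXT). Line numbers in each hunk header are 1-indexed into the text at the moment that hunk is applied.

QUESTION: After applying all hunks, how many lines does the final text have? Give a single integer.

Hunk 1: at line 1 remove [zsbcl] add [umqzz] -> 6 lines: mtw kjse umqzz jvphr chm nln
Hunk 2: at line 1 remove [kjse,umqzz,jvphr] add [hyf,whu,ojo] -> 6 lines: mtw hyf whu ojo chm nln
Hunk 3: at line 1 remove [whu,ojo] add [btoyb,fapv] -> 6 lines: mtw hyf btoyb fapv chm nln
Hunk 4: at line 4 remove [chm] add [ems,ltit] -> 7 lines: mtw hyf btoyb fapv ems ltit nln
Hunk 5: at line 2 remove [btoyb,fapv] add [yeujw] -> 6 lines: mtw hyf yeujw ems ltit nln
Hunk 6: at line 2 remove [ems] add [ycg,vveoi,zedwf] -> 8 lines: mtw hyf yeujw ycg vveoi zedwf ltit nln
Hunk 7: at line 2 remove [ycg,vveoi] add [psm,ksfhk,nnzwj] -> 9 lines: mtw hyf yeujw psm ksfhk nnzwj zedwf ltit nln
Final line count: 9

Answer: 9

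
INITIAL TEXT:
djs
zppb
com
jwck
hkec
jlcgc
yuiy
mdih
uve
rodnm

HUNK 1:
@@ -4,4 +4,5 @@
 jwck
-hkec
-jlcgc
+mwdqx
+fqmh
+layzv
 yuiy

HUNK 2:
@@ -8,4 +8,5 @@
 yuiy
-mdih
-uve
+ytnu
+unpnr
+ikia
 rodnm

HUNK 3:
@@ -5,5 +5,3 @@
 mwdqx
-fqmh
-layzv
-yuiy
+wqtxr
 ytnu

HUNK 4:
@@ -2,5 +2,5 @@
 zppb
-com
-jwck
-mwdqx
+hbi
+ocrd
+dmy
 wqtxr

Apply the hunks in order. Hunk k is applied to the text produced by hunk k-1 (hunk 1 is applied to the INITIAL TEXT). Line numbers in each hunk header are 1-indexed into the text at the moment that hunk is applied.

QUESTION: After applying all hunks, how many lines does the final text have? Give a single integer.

Answer: 10

Derivation:
Hunk 1: at line 4 remove [hkec,jlcgc] add [mwdqx,fqmh,layzv] -> 11 lines: djs zppb com jwck mwdqx fqmh layzv yuiy mdih uve rodnm
Hunk 2: at line 8 remove [mdih,uve] add [ytnu,unpnr,ikia] -> 12 lines: djs zppb com jwck mwdqx fqmh layzv yuiy ytnu unpnr ikia rodnm
Hunk 3: at line 5 remove [fqmh,layzv,yuiy] add [wqtxr] -> 10 lines: djs zppb com jwck mwdqx wqtxr ytnu unpnr ikia rodnm
Hunk 4: at line 2 remove [com,jwck,mwdqx] add [hbi,ocrd,dmy] -> 10 lines: djs zppb hbi ocrd dmy wqtxr ytnu unpnr ikia rodnm
Final line count: 10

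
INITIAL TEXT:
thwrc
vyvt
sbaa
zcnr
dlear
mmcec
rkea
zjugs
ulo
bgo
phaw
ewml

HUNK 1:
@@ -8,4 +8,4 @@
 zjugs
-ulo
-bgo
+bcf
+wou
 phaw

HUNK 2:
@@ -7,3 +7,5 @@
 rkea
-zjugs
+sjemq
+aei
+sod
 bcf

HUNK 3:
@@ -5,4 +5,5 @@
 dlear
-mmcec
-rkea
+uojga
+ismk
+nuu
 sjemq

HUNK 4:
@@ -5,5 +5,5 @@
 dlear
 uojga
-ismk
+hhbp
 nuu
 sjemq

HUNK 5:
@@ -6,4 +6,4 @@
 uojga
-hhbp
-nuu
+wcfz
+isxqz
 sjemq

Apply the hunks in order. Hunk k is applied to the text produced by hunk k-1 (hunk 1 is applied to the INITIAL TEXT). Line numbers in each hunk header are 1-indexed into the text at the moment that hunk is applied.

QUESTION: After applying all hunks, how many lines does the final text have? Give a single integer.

Hunk 1: at line 8 remove [ulo,bgo] add [bcf,wou] -> 12 lines: thwrc vyvt sbaa zcnr dlear mmcec rkea zjugs bcf wou phaw ewml
Hunk 2: at line 7 remove [zjugs] add [sjemq,aei,sod] -> 14 lines: thwrc vyvt sbaa zcnr dlear mmcec rkea sjemq aei sod bcf wou phaw ewml
Hunk 3: at line 5 remove [mmcec,rkea] add [uojga,ismk,nuu] -> 15 lines: thwrc vyvt sbaa zcnr dlear uojga ismk nuu sjemq aei sod bcf wou phaw ewml
Hunk 4: at line 5 remove [ismk] add [hhbp] -> 15 lines: thwrc vyvt sbaa zcnr dlear uojga hhbp nuu sjemq aei sod bcf wou phaw ewml
Hunk 5: at line 6 remove [hhbp,nuu] add [wcfz,isxqz] -> 15 lines: thwrc vyvt sbaa zcnr dlear uojga wcfz isxqz sjemq aei sod bcf wou phaw ewml
Final line count: 15

Answer: 15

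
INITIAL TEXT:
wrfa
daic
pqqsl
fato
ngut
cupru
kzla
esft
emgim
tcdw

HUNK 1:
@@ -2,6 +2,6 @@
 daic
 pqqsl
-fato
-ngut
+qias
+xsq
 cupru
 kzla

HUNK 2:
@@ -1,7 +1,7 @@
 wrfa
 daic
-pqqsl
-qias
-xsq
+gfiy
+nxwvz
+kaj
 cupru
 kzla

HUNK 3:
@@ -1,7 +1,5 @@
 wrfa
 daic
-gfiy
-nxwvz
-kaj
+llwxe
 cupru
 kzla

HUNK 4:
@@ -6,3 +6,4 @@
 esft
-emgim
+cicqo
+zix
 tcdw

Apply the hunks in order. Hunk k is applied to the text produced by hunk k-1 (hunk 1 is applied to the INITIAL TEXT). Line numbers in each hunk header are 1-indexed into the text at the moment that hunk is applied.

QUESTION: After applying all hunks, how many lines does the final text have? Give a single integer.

Answer: 9

Derivation:
Hunk 1: at line 2 remove [fato,ngut] add [qias,xsq] -> 10 lines: wrfa daic pqqsl qias xsq cupru kzla esft emgim tcdw
Hunk 2: at line 1 remove [pqqsl,qias,xsq] add [gfiy,nxwvz,kaj] -> 10 lines: wrfa daic gfiy nxwvz kaj cupru kzla esft emgim tcdw
Hunk 3: at line 1 remove [gfiy,nxwvz,kaj] add [llwxe] -> 8 lines: wrfa daic llwxe cupru kzla esft emgim tcdw
Hunk 4: at line 6 remove [emgim] add [cicqo,zix] -> 9 lines: wrfa daic llwxe cupru kzla esft cicqo zix tcdw
Final line count: 9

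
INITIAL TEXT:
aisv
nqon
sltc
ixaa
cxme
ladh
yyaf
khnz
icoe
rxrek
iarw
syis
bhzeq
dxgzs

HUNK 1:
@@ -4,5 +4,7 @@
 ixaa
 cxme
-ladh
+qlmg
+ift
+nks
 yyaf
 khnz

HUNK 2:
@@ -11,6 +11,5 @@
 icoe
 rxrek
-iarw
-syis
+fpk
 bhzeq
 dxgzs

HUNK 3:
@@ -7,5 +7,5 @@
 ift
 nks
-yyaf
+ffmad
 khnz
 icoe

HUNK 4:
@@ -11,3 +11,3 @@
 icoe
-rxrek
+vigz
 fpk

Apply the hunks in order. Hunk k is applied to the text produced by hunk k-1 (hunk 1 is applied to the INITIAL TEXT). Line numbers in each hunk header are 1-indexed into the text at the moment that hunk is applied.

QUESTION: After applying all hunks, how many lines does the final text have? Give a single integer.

Answer: 15

Derivation:
Hunk 1: at line 4 remove [ladh] add [qlmg,ift,nks] -> 16 lines: aisv nqon sltc ixaa cxme qlmg ift nks yyaf khnz icoe rxrek iarw syis bhzeq dxgzs
Hunk 2: at line 11 remove [iarw,syis] add [fpk] -> 15 lines: aisv nqon sltc ixaa cxme qlmg ift nks yyaf khnz icoe rxrek fpk bhzeq dxgzs
Hunk 3: at line 7 remove [yyaf] add [ffmad] -> 15 lines: aisv nqon sltc ixaa cxme qlmg ift nks ffmad khnz icoe rxrek fpk bhzeq dxgzs
Hunk 4: at line 11 remove [rxrek] add [vigz] -> 15 lines: aisv nqon sltc ixaa cxme qlmg ift nks ffmad khnz icoe vigz fpk bhzeq dxgzs
Final line count: 15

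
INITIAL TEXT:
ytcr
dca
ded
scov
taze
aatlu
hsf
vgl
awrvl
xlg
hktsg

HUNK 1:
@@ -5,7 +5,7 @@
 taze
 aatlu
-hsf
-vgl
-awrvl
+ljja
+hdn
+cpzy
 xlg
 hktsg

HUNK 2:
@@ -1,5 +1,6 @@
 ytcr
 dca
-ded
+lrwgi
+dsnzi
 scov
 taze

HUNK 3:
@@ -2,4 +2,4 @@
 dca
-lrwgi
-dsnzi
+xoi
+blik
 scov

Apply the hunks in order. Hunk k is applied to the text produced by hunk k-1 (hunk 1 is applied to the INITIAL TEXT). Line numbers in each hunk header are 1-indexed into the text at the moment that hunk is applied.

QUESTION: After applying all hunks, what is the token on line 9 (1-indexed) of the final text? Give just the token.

Hunk 1: at line 5 remove [hsf,vgl,awrvl] add [ljja,hdn,cpzy] -> 11 lines: ytcr dca ded scov taze aatlu ljja hdn cpzy xlg hktsg
Hunk 2: at line 1 remove [ded] add [lrwgi,dsnzi] -> 12 lines: ytcr dca lrwgi dsnzi scov taze aatlu ljja hdn cpzy xlg hktsg
Hunk 3: at line 2 remove [lrwgi,dsnzi] add [xoi,blik] -> 12 lines: ytcr dca xoi blik scov taze aatlu ljja hdn cpzy xlg hktsg
Final line 9: hdn

Answer: hdn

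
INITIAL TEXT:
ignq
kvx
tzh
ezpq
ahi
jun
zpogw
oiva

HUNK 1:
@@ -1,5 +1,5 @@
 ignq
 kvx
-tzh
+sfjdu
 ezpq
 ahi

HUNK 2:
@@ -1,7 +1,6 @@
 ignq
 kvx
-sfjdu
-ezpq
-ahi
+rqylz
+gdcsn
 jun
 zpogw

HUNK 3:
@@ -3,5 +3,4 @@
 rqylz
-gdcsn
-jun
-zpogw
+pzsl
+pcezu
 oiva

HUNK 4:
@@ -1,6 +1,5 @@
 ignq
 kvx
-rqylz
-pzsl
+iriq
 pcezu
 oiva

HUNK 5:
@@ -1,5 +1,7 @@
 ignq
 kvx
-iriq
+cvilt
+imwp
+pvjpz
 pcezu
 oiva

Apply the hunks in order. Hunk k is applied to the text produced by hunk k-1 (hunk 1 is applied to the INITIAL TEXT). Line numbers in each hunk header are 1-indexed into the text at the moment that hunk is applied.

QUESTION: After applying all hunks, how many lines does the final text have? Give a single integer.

Hunk 1: at line 1 remove [tzh] add [sfjdu] -> 8 lines: ignq kvx sfjdu ezpq ahi jun zpogw oiva
Hunk 2: at line 1 remove [sfjdu,ezpq,ahi] add [rqylz,gdcsn] -> 7 lines: ignq kvx rqylz gdcsn jun zpogw oiva
Hunk 3: at line 3 remove [gdcsn,jun,zpogw] add [pzsl,pcezu] -> 6 lines: ignq kvx rqylz pzsl pcezu oiva
Hunk 4: at line 1 remove [rqylz,pzsl] add [iriq] -> 5 lines: ignq kvx iriq pcezu oiva
Hunk 5: at line 1 remove [iriq] add [cvilt,imwp,pvjpz] -> 7 lines: ignq kvx cvilt imwp pvjpz pcezu oiva
Final line count: 7

Answer: 7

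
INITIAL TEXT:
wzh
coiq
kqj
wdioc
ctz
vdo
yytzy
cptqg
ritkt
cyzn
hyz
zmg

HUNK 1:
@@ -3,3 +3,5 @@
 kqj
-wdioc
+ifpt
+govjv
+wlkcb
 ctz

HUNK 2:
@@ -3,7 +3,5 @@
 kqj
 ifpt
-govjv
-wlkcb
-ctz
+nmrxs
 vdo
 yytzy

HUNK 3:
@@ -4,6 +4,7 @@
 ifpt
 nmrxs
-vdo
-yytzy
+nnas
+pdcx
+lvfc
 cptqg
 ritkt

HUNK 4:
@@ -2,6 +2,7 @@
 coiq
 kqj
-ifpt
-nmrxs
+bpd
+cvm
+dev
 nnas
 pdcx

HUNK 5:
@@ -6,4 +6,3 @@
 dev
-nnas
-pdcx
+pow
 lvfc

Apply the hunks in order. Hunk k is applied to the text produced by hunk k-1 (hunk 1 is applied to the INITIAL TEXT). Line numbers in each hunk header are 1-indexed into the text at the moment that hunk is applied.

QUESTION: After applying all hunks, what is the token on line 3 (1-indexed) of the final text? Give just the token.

Hunk 1: at line 3 remove [wdioc] add [ifpt,govjv,wlkcb] -> 14 lines: wzh coiq kqj ifpt govjv wlkcb ctz vdo yytzy cptqg ritkt cyzn hyz zmg
Hunk 2: at line 3 remove [govjv,wlkcb,ctz] add [nmrxs] -> 12 lines: wzh coiq kqj ifpt nmrxs vdo yytzy cptqg ritkt cyzn hyz zmg
Hunk 3: at line 4 remove [vdo,yytzy] add [nnas,pdcx,lvfc] -> 13 lines: wzh coiq kqj ifpt nmrxs nnas pdcx lvfc cptqg ritkt cyzn hyz zmg
Hunk 4: at line 2 remove [ifpt,nmrxs] add [bpd,cvm,dev] -> 14 lines: wzh coiq kqj bpd cvm dev nnas pdcx lvfc cptqg ritkt cyzn hyz zmg
Hunk 5: at line 6 remove [nnas,pdcx] add [pow] -> 13 lines: wzh coiq kqj bpd cvm dev pow lvfc cptqg ritkt cyzn hyz zmg
Final line 3: kqj

Answer: kqj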